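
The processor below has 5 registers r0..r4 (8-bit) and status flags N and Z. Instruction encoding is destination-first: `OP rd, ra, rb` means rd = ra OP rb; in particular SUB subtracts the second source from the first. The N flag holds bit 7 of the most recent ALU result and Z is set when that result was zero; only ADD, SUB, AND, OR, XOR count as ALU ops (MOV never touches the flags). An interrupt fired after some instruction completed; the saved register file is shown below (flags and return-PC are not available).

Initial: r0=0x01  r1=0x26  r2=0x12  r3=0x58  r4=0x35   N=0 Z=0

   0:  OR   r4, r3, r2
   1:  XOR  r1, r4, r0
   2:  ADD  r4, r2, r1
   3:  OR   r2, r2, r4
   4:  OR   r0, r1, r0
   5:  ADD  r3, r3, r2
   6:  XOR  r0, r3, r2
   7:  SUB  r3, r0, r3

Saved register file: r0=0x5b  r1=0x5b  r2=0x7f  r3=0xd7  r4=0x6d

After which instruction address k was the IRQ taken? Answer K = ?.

after  0: r0=0x01 r1=0x26 r2=0x12 r3=0x58 r4=0x5a  N=0 Z=0
after  1: r0=0x01 r1=0x5b r2=0x12 r3=0x58 r4=0x5a  N=0 Z=0
after  2: r0=0x01 r1=0x5b r2=0x12 r3=0x58 r4=0x6d  N=0 Z=0
after  3: r0=0x01 r1=0x5b r2=0x7f r3=0x58 r4=0x6d  N=0 Z=0
after  4: r0=0x5b r1=0x5b r2=0x7f r3=0x58 r4=0x6d  N=0 Z=0
after  5: r0=0x5b r1=0x5b r2=0x7f r3=0xd7 r4=0x6d  N=1 Z=0
-- IRQ taken; context saved, return-PC = 6 --

K = 5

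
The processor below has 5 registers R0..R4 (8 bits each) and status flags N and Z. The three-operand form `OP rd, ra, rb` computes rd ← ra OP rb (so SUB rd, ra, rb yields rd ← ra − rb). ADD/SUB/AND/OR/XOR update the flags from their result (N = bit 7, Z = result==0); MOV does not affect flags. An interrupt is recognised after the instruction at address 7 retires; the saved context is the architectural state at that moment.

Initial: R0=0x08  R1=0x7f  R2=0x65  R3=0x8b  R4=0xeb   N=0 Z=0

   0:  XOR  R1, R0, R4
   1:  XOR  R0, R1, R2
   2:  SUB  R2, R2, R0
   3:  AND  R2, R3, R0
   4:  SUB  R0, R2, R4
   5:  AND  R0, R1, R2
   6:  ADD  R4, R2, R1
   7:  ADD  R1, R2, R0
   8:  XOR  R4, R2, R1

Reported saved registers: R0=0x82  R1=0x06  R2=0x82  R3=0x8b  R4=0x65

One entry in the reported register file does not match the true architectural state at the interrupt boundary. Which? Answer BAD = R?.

after  0: R0=0x08 R1=0xe3 R2=0x65 R3=0x8b R4=0xeb  N=1 Z=0
after  1: R0=0x86 R1=0xe3 R2=0x65 R3=0x8b R4=0xeb  N=1 Z=0
after  2: R0=0x86 R1=0xe3 R2=0xdf R3=0x8b R4=0xeb  N=1 Z=0
after  3: R0=0x86 R1=0xe3 R2=0x82 R3=0x8b R4=0xeb  N=1 Z=0
after  4: R0=0x97 R1=0xe3 R2=0x82 R3=0x8b R4=0xeb  N=1 Z=0
after  5: R0=0x82 R1=0xe3 R2=0x82 R3=0x8b R4=0xeb  N=1 Z=0
after  6: R0=0x82 R1=0xe3 R2=0x82 R3=0x8b R4=0x65  N=0 Z=0
after  7: R0=0x82 R1=0x04 R2=0x82 R3=0x8b R4=0x65  N=0 Z=0
-- IRQ taken; context saved, return-PC = 8 --
mismatch: R1: reported 0x06 vs actual 0x04

BAD = R1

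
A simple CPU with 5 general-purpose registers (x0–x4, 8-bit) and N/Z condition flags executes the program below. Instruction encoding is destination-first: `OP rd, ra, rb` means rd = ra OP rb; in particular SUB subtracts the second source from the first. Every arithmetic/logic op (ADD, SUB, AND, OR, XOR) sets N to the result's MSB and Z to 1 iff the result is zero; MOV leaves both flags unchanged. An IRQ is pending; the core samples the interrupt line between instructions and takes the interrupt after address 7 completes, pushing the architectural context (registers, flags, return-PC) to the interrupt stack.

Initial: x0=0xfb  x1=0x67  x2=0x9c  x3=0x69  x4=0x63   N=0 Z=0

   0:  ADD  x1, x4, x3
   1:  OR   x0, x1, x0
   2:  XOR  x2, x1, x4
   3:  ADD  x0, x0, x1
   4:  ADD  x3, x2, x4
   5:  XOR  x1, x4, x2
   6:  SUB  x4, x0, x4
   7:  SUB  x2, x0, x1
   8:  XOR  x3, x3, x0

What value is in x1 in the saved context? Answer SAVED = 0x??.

SAVED = 0xcc

after  0: x0=0xfb x1=0xcc x2=0x9c x3=0x69 x4=0x63  N=1 Z=0
after  1: x0=0xff x1=0xcc x2=0x9c x3=0x69 x4=0x63  N=1 Z=0
after  2: x0=0xff x1=0xcc x2=0xaf x3=0x69 x4=0x63  N=1 Z=0
after  3: x0=0xcb x1=0xcc x2=0xaf x3=0x69 x4=0x63  N=1 Z=0
after  4: x0=0xcb x1=0xcc x2=0xaf x3=0x12 x4=0x63  N=0 Z=0
after  5: x0=0xcb x1=0xcc x2=0xaf x3=0x12 x4=0x63  N=1 Z=0
after  6: x0=0xcb x1=0xcc x2=0xaf x3=0x12 x4=0x68  N=0 Z=0
after  7: x0=0xcb x1=0xcc x2=0xff x3=0x12 x4=0x68  N=1 Z=0
-- IRQ taken; context saved, return-PC = 8 --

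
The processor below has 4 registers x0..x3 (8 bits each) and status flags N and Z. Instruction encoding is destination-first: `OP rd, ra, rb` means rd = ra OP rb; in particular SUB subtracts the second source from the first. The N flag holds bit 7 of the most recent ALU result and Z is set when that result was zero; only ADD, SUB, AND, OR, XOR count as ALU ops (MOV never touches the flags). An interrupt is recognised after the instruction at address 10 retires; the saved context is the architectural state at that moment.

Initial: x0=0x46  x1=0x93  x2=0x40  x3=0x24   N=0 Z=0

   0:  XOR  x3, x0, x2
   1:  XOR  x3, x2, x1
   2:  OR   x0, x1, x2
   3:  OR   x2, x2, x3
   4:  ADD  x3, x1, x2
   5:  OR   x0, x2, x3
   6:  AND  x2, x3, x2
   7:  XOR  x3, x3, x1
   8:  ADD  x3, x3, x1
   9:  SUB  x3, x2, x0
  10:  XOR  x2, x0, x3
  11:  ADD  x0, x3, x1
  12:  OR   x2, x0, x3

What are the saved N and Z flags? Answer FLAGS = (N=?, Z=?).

FLAGS = (N=1, Z=0)

after  0: x0=0x46 x1=0x93 x2=0x40 x3=0x06  N=0 Z=0
after  1: x0=0x46 x1=0x93 x2=0x40 x3=0xd3  N=1 Z=0
after  2: x0=0xd3 x1=0x93 x2=0x40 x3=0xd3  N=1 Z=0
after  3: x0=0xd3 x1=0x93 x2=0xd3 x3=0xd3  N=1 Z=0
after  4: x0=0xd3 x1=0x93 x2=0xd3 x3=0x66  N=0 Z=0
after  5: x0=0xf7 x1=0x93 x2=0xd3 x3=0x66  N=1 Z=0
after  6: x0=0xf7 x1=0x93 x2=0x42 x3=0x66  N=0 Z=0
after  7: x0=0xf7 x1=0x93 x2=0x42 x3=0xf5  N=1 Z=0
after  8: x0=0xf7 x1=0x93 x2=0x42 x3=0x88  N=1 Z=0
after  9: x0=0xf7 x1=0x93 x2=0x42 x3=0x4b  N=0 Z=0
after 10: x0=0xf7 x1=0x93 x2=0xbc x3=0x4b  N=1 Z=0
-- IRQ taken; context saved, return-PC = 11 --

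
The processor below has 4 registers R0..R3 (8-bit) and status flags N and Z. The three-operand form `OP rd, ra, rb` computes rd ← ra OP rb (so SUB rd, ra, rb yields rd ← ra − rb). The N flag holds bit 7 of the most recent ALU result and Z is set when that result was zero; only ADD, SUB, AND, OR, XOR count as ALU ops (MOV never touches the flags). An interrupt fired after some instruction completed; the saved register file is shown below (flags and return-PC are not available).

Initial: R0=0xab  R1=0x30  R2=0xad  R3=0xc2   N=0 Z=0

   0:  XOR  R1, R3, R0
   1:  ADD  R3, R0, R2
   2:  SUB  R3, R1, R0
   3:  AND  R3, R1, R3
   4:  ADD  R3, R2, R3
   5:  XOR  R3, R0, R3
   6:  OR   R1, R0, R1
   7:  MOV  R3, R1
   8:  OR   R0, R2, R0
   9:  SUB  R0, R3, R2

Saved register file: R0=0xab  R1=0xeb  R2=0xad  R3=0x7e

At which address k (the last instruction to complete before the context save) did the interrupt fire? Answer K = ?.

after  0: R0=0xab R1=0x69 R2=0xad R3=0xc2  N=0 Z=0
after  1: R0=0xab R1=0x69 R2=0xad R3=0x58  N=0 Z=0
after  2: R0=0xab R1=0x69 R2=0xad R3=0xbe  N=1 Z=0
after  3: R0=0xab R1=0x69 R2=0xad R3=0x28  N=0 Z=0
after  4: R0=0xab R1=0x69 R2=0xad R3=0xd5  N=1 Z=0
after  5: R0=0xab R1=0x69 R2=0xad R3=0x7e  N=0 Z=0
after  6: R0=0xab R1=0xeb R2=0xad R3=0x7e  N=1 Z=0
-- IRQ taken; context saved, return-PC = 7 --

K = 6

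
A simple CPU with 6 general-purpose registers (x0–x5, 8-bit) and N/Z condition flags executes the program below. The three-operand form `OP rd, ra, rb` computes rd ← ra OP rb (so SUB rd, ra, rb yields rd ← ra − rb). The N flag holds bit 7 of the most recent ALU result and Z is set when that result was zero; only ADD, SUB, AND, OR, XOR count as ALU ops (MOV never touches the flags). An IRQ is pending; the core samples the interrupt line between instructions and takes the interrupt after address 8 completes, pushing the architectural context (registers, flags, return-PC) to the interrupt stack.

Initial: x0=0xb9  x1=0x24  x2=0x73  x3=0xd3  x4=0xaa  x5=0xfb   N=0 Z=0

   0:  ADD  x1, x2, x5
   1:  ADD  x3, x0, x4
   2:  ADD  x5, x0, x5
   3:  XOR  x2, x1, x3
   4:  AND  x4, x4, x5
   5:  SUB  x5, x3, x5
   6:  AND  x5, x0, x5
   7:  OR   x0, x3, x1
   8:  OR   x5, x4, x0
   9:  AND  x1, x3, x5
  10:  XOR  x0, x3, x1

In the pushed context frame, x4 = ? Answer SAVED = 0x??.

after  0: x0=0xb9 x1=0x6e x2=0x73 x3=0xd3 x4=0xaa x5=0xfb  N=0 Z=0
after  1: x0=0xb9 x1=0x6e x2=0x73 x3=0x63 x4=0xaa x5=0xfb  N=0 Z=0
after  2: x0=0xb9 x1=0x6e x2=0x73 x3=0x63 x4=0xaa x5=0xb4  N=1 Z=0
after  3: x0=0xb9 x1=0x6e x2=0x0d x3=0x63 x4=0xaa x5=0xb4  N=0 Z=0
after  4: x0=0xb9 x1=0x6e x2=0x0d x3=0x63 x4=0xa0 x5=0xb4  N=1 Z=0
after  5: x0=0xb9 x1=0x6e x2=0x0d x3=0x63 x4=0xa0 x5=0xaf  N=1 Z=0
after  6: x0=0xb9 x1=0x6e x2=0x0d x3=0x63 x4=0xa0 x5=0xa9  N=1 Z=0
after  7: x0=0x6f x1=0x6e x2=0x0d x3=0x63 x4=0xa0 x5=0xa9  N=0 Z=0
after  8: x0=0x6f x1=0x6e x2=0x0d x3=0x63 x4=0xa0 x5=0xef  N=1 Z=0
-- IRQ taken; context saved, return-PC = 9 --

SAVED = 0xa0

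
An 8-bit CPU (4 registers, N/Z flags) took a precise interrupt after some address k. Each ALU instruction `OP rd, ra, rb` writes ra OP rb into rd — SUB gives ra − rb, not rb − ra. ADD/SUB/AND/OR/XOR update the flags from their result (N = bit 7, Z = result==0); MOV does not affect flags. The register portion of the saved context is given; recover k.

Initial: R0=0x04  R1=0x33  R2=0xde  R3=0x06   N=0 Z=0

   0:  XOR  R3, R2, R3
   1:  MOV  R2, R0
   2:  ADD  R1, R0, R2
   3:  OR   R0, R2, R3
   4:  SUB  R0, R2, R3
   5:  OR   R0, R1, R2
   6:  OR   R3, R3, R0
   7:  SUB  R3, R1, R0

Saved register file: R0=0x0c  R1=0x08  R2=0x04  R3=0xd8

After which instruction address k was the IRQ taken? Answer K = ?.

after  0: R0=0x04 R1=0x33 R2=0xde R3=0xd8  N=1 Z=0
after  1: R0=0x04 R1=0x33 R2=0x04 R3=0xd8  N=1 Z=0
after  2: R0=0x04 R1=0x08 R2=0x04 R3=0xd8  N=0 Z=0
after  3: R0=0xdc R1=0x08 R2=0x04 R3=0xd8  N=1 Z=0
after  4: R0=0x2c R1=0x08 R2=0x04 R3=0xd8  N=0 Z=0
after  5: R0=0x0c R1=0x08 R2=0x04 R3=0xd8  N=0 Z=0
-- IRQ taken; context saved, return-PC = 6 --

K = 5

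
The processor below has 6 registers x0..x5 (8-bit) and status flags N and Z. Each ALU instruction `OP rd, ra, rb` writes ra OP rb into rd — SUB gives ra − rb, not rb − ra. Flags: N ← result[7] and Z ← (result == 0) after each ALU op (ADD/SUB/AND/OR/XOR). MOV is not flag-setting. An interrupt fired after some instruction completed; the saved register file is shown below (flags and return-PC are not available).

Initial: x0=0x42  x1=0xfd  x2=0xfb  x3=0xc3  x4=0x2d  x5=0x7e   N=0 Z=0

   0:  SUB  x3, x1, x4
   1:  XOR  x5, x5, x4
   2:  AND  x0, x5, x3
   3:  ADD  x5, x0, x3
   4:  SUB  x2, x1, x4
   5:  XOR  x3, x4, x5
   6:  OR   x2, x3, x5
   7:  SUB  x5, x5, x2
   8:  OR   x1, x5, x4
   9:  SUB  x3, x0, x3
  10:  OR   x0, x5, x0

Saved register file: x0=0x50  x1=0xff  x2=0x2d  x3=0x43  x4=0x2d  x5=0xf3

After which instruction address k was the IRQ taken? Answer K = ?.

after  0: x0=0x42 x1=0xfd x2=0xfb x3=0xd0 x4=0x2d x5=0x7e  N=1 Z=0
after  1: x0=0x42 x1=0xfd x2=0xfb x3=0xd0 x4=0x2d x5=0x53  N=0 Z=0
after  2: x0=0x50 x1=0xfd x2=0xfb x3=0xd0 x4=0x2d x5=0x53  N=0 Z=0
after  3: x0=0x50 x1=0xfd x2=0xfb x3=0xd0 x4=0x2d x5=0x20  N=0 Z=0
after  4: x0=0x50 x1=0xfd x2=0xd0 x3=0xd0 x4=0x2d x5=0x20  N=1 Z=0
after  5: x0=0x50 x1=0xfd x2=0xd0 x3=0x0d x4=0x2d x5=0x20  N=0 Z=0
after  6: x0=0x50 x1=0xfd x2=0x2d x3=0x0d x4=0x2d x5=0x20  N=0 Z=0
after  7: x0=0x50 x1=0xfd x2=0x2d x3=0x0d x4=0x2d x5=0xf3  N=1 Z=0
after  8: x0=0x50 x1=0xff x2=0x2d x3=0x0d x4=0x2d x5=0xf3  N=1 Z=0
after  9: x0=0x50 x1=0xff x2=0x2d x3=0x43 x4=0x2d x5=0xf3  N=0 Z=0
-- IRQ taken; context saved, return-PC = 10 --

K = 9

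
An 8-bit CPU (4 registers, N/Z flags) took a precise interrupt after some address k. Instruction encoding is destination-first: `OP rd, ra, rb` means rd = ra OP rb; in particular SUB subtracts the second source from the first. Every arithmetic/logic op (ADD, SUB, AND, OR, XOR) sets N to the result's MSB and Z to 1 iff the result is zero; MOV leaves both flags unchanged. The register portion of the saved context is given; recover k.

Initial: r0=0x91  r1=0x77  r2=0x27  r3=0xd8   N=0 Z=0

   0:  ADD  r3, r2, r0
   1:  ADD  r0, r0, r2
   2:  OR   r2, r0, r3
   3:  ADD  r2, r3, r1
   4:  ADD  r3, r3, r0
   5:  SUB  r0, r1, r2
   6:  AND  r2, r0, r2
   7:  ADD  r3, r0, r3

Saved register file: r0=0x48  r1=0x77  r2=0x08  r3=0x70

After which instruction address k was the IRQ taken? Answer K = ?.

K = 6

after  0: r0=0x91 r1=0x77 r2=0x27 r3=0xb8  N=1 Z=0
after  1: r0=0xb8 r1=0x77 r2=0x27 r3=0xb8  N=1 Z=0
after  2: r0=0xb8 r1=0x77 r2=0xb8 r3=0xb8  N=1 Z=0
after  3: r0=0xb8 r1=0x77 r2=0x2f r3=0xb8  N=0 Z=0
after  4: r0=0xb8 r1=0x77 r2=0x2f r3=0x70  N=0 Z=0
after  5: r0=0x48 r1=0x77 r2=0x2f r3=0x70  N=0 Z=0
after  6: r0=0x48 r1=0x77 r2=0x08 r3=0x70  N=0 Z=0
-- IRQ taken; context saved, return-PC = 7 --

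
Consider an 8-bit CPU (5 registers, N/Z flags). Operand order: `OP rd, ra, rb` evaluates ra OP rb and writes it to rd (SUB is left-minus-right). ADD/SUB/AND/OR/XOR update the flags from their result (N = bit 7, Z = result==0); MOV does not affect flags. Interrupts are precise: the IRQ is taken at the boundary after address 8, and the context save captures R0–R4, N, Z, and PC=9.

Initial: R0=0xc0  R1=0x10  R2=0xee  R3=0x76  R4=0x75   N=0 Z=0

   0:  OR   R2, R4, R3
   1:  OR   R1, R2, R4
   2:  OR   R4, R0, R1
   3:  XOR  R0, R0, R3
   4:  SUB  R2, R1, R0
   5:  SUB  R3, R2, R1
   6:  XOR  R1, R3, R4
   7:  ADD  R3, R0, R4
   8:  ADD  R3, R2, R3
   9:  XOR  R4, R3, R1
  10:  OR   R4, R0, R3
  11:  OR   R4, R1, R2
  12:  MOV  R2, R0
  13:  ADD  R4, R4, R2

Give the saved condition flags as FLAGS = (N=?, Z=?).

after  0: R0=0xc0 R1=0x10 R2=0x77 R3=0x76 R4=0x75  N=0 Z=0
after  1: R0=0xc0 R1=0x77 R2=0x77 R3=0x76 R4=0x75  N=0 Z=0
after  2: R0=0xc0 R1=0x77 R2=0x77 R3=0x76 R4=0xf7  N=1 Z=0
after  3: R0=0xb6 R1=0x77 R2=0x77 R3=0x76 R4=0xf7  N=1 Z=0
after  4: R0=0xb6 R1=0x77 R2=0xc1 R3=0x76 R4=0xf7  N=1 Z=0
after  5: R0=0xb6 R1=0x77 R2=0xc1 R3=0x4a R4=0xf7  N=0 Z=0
after  6: R0=0xb6 R1=0xbd R2=0xc1 R3=0x4a R4=0xf7  N=1 Z=0
after  7: R0=0xb6 R1=0xbd R2=0xc1 R3=0xad R4=0xf7  N=1 Z=0
after  8: R0=0xb6 R1=0xbd R2=0xc1 R3=0x6e R4=0xf7  N=0 Z=0
-- IRQ taken; context saved, return-PC = 9 --

FLAGS = (N=0, Z=0)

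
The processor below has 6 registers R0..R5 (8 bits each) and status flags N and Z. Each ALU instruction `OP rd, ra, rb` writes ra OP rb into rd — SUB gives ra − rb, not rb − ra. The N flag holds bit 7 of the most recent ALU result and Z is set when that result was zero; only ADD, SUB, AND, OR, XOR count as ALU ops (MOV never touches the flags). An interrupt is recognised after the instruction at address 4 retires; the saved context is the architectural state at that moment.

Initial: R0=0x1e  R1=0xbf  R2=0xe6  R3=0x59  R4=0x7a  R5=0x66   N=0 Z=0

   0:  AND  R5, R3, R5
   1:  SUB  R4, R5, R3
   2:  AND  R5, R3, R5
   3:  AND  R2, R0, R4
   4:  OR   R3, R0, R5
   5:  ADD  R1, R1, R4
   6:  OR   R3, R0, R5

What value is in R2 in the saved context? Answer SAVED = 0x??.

SAVED = 0x06

after  0: R0=0x1e R1=0xbf R2=0xe6 R3=0x59 R4=0x7a R5=0x40  N=0 Z=0
after  1: R0=0x1e R1=0xbf R2=0xe6 R3=0x59 R4=0xe7 R5=0x40  N=1 Z=0
after  2: R0=0x1e R1=0xbf R2=0xe6 R3=0x59 R4=0xe7 R5=0x40  N=0 Z=0
after  3: R0=0x1e R1=0xbf R2=0x06 R3=0x59 R4=0xe7 R5=0x40  N=0 Z=0
after  4: R0=0x1e R1=0xbf R2=0x06 R3=0x5e R4=0xe7 R5=0x40  N=0 Z=0
-- IRQ taken; context saved, return-PC = 5 --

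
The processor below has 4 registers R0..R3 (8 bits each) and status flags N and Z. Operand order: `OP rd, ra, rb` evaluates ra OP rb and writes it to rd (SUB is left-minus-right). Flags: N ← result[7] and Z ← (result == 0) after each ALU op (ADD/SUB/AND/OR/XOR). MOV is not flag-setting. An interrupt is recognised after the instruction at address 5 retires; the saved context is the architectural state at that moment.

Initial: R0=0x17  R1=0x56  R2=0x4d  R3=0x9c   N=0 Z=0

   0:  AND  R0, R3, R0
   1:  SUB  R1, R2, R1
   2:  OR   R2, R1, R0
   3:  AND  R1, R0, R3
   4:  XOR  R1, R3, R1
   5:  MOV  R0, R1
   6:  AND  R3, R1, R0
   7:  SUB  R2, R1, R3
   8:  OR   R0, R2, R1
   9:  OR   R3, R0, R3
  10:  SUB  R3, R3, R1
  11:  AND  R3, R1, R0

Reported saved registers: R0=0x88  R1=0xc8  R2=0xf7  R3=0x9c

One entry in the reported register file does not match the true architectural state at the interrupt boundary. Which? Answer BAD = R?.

after  0: R0=0x14 R1=0x56 R2=0x4d R3=0x9c  N=0 Z=0
after  1: R0=0x14 R1=0xf7 R2=0x4d R3=0x9c  N=1 Z=0
after  2: R0=0x14 R1=0xf7 R2=0xf7 R3=0x9c  N=1 Z=0
after  3: R0=0x14 R1=0x14 R2=0xf7 R3=0x9c  N=0 Z=0
after  4: R0=0x14 R1=0x88 R2=0xf7 R3=0x9c  N=1 Z=0
after  5: R0=0x88 R1=0x88 R2=0xf7 R3=0x9c  N=1 Z=0
-- IRQ taken; context saved, return-PC = 6 --
mismatch: R1: reported 0xc8 vs actual 0x88

BAD = R1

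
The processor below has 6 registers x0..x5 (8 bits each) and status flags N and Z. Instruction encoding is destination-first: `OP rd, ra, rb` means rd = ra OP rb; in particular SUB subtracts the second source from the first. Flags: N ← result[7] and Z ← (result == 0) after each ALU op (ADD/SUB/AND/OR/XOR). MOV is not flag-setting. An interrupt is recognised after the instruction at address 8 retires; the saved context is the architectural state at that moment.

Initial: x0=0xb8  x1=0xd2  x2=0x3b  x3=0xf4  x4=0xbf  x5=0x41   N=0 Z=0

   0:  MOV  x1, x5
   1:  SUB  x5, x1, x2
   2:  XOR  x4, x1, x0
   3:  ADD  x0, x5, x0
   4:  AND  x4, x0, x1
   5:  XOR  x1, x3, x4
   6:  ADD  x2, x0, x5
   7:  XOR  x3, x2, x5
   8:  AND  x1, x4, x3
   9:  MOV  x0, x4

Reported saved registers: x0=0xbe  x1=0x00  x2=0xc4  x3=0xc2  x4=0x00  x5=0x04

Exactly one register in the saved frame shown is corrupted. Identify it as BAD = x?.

BAD = x5

after  0: x0=0xb8 x1=0x41 x2=0x3b x3=0xf4 x4=0xbf x5=0x41  N=0 Z=0
after  1: x0=0xb8 x1=0x41 x2=0x3b x3=0xf4 x4=0xbf x5=0x06  N=0 Z=0
after  2: x0=0xb8 x1=0x41 x2=0x3b x3=0xf4 x4=0xf9 x5=0x06  N=1 Z=0
after  3: x0=0xbe x1=0x41 x2=0x3b x3=0xf4 x4=0xf9 x5=0x06  N=1 Z=0
after  4: x0=0xbe x1=0x41 x2=0x3b x3=0xf4 x4=0x00 x5=0x06  N=0 Z=1
after  5: x0=0xbe x1=0xf4 x2=0x3b x3=0xf4 x4=0x00 x5=0x06  N=1 Z=0
after  6: x0=0xbe x1=0xf4 x2=0xc4 x3=0xf4 x4=0x00 x5=0x06  N=1 Z=0
after  7: x0=0xbe x1=0xf4 x2=0xc4 x3=0xc2 x4=0x00 x5=0x06  N=1 Z=0
after  8: x0=0xbe x1=0x00 x2=0xc4 x3=0xc2 x4=0x00 x5=0x06  N=0 Z=1
-- IRQ taken; context saved, return-PC = 9 --
mismatch: x5: reported 0x04 vs actual 0x06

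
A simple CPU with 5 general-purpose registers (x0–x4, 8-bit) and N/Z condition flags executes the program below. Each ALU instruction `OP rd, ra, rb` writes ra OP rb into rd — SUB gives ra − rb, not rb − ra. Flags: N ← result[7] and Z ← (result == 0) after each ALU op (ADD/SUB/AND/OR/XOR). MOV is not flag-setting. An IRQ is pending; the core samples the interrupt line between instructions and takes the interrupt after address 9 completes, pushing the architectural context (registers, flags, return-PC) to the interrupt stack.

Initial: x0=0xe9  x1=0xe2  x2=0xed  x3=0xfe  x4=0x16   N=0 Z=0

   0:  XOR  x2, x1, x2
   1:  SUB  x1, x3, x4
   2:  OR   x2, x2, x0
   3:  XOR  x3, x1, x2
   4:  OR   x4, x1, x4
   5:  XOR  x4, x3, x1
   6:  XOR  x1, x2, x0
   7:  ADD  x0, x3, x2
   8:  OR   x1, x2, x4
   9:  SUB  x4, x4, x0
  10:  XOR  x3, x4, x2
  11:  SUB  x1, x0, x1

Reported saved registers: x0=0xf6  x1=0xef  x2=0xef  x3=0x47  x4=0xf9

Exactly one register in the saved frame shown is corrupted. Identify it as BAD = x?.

BAD = x3

after  0: x0=0xe9 x1=0xe2 x2=0x0f x3=0xfe x4=0x16  N=0 Z=0
after  1: x0=0xe9 x1=0xe8 x2=0x0f x3=0xfe x4=0x16  N=1 Z=0
after  2: x0=0xe9 x1=0xe8 x2=0xef x3=0xfe x4=0x16  N=1 Z=0
after  3: x0=0xe9 x1=0xe8 x2=0xef x3=0x07 x4=0x16  N=0 Z=0
after  4: x0=0xe9 x1=0xe8 x2=0xef x3=0x07 x4=0xfe  N=1 Z=0
after  5: x0=0xe9 x1=0xe8 x2=0xef x3=0x07 x4=0xef  N=1 Z=0
after  6: x0=0xe9 x1=0x06 x2=0xef x3=0x07 x4=0xef  N=0 Z=0
after  7: x0=0xf6 x1=0x06 x2=0xef x3=0x07 x4=0xef  N=1 Z=0
after  8: x0=0xf6 x1=0xef x2=0xef x3=0x07 x4=0xef  N=1 Z=0
after  9: x0=0xf6 x1=0xef x2=0xef x3=0x07 x4=0xf9  N=1 Z=0
-- IRQ taken; context saved, return-PC = 10 --
mismatch: x3: reported 0x47 vs actual 0x07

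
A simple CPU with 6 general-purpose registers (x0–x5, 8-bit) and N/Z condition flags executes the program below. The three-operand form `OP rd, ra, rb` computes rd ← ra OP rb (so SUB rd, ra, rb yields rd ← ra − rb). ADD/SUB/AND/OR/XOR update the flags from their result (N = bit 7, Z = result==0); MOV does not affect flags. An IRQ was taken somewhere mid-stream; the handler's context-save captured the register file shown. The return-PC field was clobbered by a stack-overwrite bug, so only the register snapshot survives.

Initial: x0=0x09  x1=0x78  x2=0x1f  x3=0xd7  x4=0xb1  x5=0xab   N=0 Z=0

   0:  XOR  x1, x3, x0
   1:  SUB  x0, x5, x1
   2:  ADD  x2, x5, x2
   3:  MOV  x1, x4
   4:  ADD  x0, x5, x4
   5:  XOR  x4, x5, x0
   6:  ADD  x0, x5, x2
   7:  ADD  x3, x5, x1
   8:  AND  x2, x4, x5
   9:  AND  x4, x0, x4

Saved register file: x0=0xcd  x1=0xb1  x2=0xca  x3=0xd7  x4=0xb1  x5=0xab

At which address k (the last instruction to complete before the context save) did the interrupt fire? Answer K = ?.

K = 3

after  0: x0=0x09 x1=0xde x2=0x1f x3=0xd7 x4=0xb1 x5=0xab  N=1 Z=0
after  1: x0=0xcd x1=0xde x2=0x1f x3=0xd7 x4=0xb1 x5=0xab  N=1 Z=0
after  2: x0=0xcd x1=0xde x2=0xca x3=0xd7 x4=0xb1 x5=0xab  N=1 Z=0
after  3: x0=0xcd x1=0xb1 x2=0xca x3=0xd7 x4=0xb1 x5=0xab  N=1 Z=0
-- IRQ taken; context saved, return-PC = 4 --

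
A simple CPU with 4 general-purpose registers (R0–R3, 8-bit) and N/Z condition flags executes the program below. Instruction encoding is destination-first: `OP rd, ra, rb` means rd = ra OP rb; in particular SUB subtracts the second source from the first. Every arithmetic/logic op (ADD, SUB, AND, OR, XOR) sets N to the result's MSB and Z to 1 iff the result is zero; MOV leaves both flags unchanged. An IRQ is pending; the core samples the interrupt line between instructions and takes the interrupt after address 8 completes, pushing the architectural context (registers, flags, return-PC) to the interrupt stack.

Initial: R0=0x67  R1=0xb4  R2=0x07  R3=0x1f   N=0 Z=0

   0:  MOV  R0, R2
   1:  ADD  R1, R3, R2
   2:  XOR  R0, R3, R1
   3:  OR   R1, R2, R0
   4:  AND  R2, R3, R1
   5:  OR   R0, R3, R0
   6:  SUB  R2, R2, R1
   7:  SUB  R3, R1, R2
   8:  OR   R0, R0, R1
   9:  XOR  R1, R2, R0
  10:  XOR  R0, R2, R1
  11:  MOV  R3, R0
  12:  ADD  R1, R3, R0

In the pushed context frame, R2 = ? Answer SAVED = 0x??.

after  0: R0=0x07 R1=0xb4 R2=0x07 R3=0x1f  N=0 Z=0
after  1: R0=0x07 R1=0x26 R2=0x07 R3=0x1f  N=0 Z=0
after  2: R0=0x39 R1=0x26 R2=0x07 R3=0x1f  N=0 Z=0
after  3: R0=0x39 R1=0x3f R2=0x07 R3=0x1f  N=0 Z=0
after  4: R0=0x39 R1=0x3f R2=0x1f R3=0x1f  N=0 Z=0
after  5: R0=0x3f R1=0x3f R2=0x1f R3=0x1f  N=0 Z=0
after  6: R0=0x3f R1=0x3f R2=0xe0 R3=0x1f  N=1 Z=0
after  7: R0=0x3f R1=0x3f R2=0xe0 R3=0x5f  N=0 Z=0
after  8: R0=0x3f R1=0x3f R2=0xe0 R3=0x5f  N=0 Z=0
-- IRQ taken; context saved, return-PC = 9 --

SAVED = 0xe0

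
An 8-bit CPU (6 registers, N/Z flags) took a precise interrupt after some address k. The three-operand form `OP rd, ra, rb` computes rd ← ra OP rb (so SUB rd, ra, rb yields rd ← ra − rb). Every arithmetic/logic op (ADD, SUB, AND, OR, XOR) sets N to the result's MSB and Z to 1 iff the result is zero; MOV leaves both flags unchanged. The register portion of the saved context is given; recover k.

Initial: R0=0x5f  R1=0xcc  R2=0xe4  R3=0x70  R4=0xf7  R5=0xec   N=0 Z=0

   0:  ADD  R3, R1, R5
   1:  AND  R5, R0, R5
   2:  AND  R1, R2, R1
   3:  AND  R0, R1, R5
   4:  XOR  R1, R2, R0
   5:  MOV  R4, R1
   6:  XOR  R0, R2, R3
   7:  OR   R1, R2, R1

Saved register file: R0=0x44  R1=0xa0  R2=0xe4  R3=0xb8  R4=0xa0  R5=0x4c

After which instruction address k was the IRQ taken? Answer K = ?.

after  0: R0=0x5f R1=0xcc R2=0xe4 R3=0xb8 R4=0xf7 R5=0xec  N=1 Z=0
after  1: R0=0x5f R1=0xcc R2=0xe4 R3=0xb8 R4=0xf7 R5=0x4c  N=0 Z=0
after  2: R0=0x5f R1=0xc4 R2=0xe4 R3=0xb8 R4=0xf7 R5=0x4c  N=1 Z=0
after  3: R0=0x44 R1=0xc4 R2=0xe4 R3=0xb8 R4=0xf7 R5=0x4c  N=0 Z=0
after  4: R0=0x44 R1=0xa0 R2=0xe4 R3=0xb8 R4=0xf7 R5=0x4c  N=1 Z=0
after  5: R0=0x44 R1=0xa0 R2=0xe4 R3=0xb8 R4=0xa0 R5=0x4c  N=1 Z=0
-- IRQ taken; context saved, return-PC = 6 --

K = 5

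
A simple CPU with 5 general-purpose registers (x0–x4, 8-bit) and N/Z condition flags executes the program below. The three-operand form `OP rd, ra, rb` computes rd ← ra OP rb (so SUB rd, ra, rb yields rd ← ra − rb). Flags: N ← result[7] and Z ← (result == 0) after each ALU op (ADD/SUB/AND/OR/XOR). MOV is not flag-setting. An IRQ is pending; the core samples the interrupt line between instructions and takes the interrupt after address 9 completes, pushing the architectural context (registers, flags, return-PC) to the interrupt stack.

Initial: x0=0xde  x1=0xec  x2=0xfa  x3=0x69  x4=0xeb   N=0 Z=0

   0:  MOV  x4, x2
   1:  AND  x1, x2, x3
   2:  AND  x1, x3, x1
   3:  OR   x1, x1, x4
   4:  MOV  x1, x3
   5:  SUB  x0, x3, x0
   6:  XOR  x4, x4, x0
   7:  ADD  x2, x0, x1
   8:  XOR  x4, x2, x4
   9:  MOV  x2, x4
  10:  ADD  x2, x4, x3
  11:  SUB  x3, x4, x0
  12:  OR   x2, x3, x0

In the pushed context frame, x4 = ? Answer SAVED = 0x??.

after  0: x0=0xde x1=0xec x2=0xfa x3=0x69 x4=0xfa  N=0 Z=0
after  1: x0=0xde x1=0x68 x2=0xfa x3=0x69 x4=0xfa  N=0 Z=0
after  2: x0=0xde x1=0x68 x2=0xfa x3=0x69 x4=0xfa  N=0 Z=0
after  3: x0=0xde x1=0xfa x2=0xfa x3=0x69 x4=0xfa  N=1 Z=0
after  4: x0=0xde x1=0x69 x2=0xfa x3=0x69 x4=0xfa  N=1 Z=0
after  5: x0=0x8b x1=0x69 x2=0xfa x3=0x69 x4=0xfa  N=1 Z=0
after  6: x0=0x8b x1=0x69 x2=0xfa x3=0x69 x4=0x71  N=0 Z=0
after  7: x0=0x8b x1=0x69 x2=0xf4 x3=0x69 x4=0x71  N=1 Z=0
after  8: x0=0x8b x1=0x69 x2=0xf4 x3=0x69 x4=0x85  N=1 Z=0
after  9: x0=0x8b x1=0x69 x2=0x85 x3=0x69 x4=0x85  N=1 Z=0
-- IRQ taken; context saved, return-PC = 10 --

SAVED = 0x85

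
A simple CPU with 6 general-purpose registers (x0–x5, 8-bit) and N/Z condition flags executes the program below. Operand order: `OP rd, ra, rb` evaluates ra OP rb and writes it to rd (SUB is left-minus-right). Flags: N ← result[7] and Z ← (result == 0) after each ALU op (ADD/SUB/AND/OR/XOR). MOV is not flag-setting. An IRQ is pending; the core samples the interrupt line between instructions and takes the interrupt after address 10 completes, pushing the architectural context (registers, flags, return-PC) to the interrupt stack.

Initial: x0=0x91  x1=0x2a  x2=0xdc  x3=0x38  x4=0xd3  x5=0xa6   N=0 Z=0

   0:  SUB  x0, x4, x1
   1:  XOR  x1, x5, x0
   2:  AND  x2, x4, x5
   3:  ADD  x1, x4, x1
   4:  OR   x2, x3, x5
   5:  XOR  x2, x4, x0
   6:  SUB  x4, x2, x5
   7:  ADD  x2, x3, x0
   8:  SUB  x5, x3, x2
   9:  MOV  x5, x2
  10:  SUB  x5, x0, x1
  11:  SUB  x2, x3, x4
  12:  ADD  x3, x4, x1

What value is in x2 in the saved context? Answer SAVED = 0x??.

after  0: x0=0xa9 x1=0x2a x2=0xdc x3=0x38 x4=0xd3 x5=0xa6  N=1 Z=0
after  1: x0=0xa9 x1=0x0f x2=0xdc x3=0x38 x4=0xd3 x5=0xa6  N=0 Z=0
after  2: x0=0xa9 x1=0x0f x2=0x82 x3=0x38 x4=0xd3 x5=0xa6  N=1 Z=0
after  3: x0=0xa9 x1=0xe2 x2=0x82 x3=0x38 x4=0xd3 x5=0xa6  N=1 Z=0
after  4: x0=0xa9 x1=0xe2 x2=0xbe x3=0x38 x4=0xd3 x5=0xa6  N=1 Z=0
after  5: x0=0xa9 x1=0xe2 x2=0x7a x3=0x38 x4=0xd3 x5=0xa6  N=0 Z=0
after  6: x0=0xa9 x1=0xe2 x2=0x7a x3=0x38 x4=0xd4 x5=0xa6  N=1 Z=0
after  7: x0=0xa9 x1=0xe2 x2=0xe1 x3=0x38 x4=0xd4 x5=0xa6  N=1 Z=0
after  8: x0=0xa9 x1=0xe2 x2=0xe1 x3=0x38 x4=0xd4 x5=0x57  N=0 Z=0
after  9: x0=0xa9 x1=0xe2 x2=0xe1 x3=0x38 x4=0xd4 x5=0xe1  N=0 Z=0
after 10: x0=0xa9 x1=0xe2 x2=0xe1 x3=0x38 x4=0xd4 x5=0xc7  N=1 Z=0
-- IRQ taken; context saved, return-PC = 11 --

SAVED = 0xe1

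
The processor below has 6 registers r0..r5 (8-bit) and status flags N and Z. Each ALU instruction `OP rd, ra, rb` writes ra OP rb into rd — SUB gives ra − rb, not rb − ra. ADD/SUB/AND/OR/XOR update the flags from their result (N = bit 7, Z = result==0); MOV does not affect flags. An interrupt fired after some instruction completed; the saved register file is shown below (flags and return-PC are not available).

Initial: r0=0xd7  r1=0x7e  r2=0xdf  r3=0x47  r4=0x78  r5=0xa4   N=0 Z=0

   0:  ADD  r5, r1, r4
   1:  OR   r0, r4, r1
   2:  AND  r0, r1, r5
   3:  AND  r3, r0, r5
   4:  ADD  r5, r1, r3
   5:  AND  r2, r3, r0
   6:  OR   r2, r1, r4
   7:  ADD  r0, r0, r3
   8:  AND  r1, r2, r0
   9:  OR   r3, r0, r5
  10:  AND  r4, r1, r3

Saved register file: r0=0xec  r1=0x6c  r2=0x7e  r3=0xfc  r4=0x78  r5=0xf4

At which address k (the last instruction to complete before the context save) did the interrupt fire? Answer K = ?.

K = 9

after  0: r0=0xd7 r1=0x7e r2=0xdf r3=0x47 r4=0x78 r5=0xf6  N=1 Z=0
after  1: r0=0x7e r1=0x7e r2=0xdf r3=0x47 r4=0x78 r5=0xf6  N=0 Z=0
after  2: r0=0x76 r1=0x7e r2=0xdf r3=0x47 r4=0x78 r5=0xf6  N=0 Z=0
after  3: r0=0x76 r1=0x7e r2=0xdf r3=0x76 r4=0x78 r5=0xf6  N=0 Z=0
after  4: r0=0x76 r1=0x7e r2=0xdf r3=0x76 r4=0x78 r5=0xf4  N=1 Z=0
after  5: r0=0x76 r1=0x7e r2=0x76 r3=0x76 r4=0x78 r5=0xf4  N=0 Z=0
after  6: r0=0x76 r1=0x7e r2=0x7e r3=0x76 r4=0x78 r5=0xf4  N=0 Z=0
after  7: r0=0xec r1=0x7e r2=0x7e r3=0x76 r4=0x78 r5=0xf4  N=1 Z=0
after  8: r0=0xec r1=0x6c r2=0x7e r3=0x76 r4=0x78 r5=0xf4  N=0 Z=0
after  9: r0=0xec r1=0x6c r2=0x7e r3=0xfc r4=0x78 r5=0xf4  N=1 Z=0
-- IRQ taken; context saved, return-PC = 10 --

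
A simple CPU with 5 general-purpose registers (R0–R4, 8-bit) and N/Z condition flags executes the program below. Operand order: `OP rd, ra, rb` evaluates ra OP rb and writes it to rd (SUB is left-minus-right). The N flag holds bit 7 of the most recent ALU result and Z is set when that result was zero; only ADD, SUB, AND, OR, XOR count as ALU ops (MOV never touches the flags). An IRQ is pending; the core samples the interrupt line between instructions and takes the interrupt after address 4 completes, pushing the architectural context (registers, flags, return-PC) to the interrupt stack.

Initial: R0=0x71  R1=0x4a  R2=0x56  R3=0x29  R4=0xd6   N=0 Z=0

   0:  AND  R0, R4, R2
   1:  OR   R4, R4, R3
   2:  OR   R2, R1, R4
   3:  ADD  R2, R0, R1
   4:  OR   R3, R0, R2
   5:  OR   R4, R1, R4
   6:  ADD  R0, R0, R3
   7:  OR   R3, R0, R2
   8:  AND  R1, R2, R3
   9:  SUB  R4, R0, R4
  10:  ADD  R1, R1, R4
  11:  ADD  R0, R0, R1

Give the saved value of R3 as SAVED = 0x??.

after  0: R0=0x56 R1=0x4a R2=0x56 R3=0x29 R4=0xd6  N=0 Z=0
after  1: R0=0x56 R1=0x4a R2=0x56 R3=0x29 R4=0xff  N=1 Z=0
after  2: R0=0x56 R1=0x4a R2=0xff R3=0x29 R4=0xff  N=1 Z=0
after  3: R0=0x56 R1=0x4a R2=0xa0 R3=0x29 R4=0xff  N=1 Z=0
after  4: R0=0x56 R1=0x4a R2=0xa0 R3=0xf6 R4=0xff  N=1 Z=0
-- IRQ taken; context saved, return-PC = 5 --

SAVED = 0xf6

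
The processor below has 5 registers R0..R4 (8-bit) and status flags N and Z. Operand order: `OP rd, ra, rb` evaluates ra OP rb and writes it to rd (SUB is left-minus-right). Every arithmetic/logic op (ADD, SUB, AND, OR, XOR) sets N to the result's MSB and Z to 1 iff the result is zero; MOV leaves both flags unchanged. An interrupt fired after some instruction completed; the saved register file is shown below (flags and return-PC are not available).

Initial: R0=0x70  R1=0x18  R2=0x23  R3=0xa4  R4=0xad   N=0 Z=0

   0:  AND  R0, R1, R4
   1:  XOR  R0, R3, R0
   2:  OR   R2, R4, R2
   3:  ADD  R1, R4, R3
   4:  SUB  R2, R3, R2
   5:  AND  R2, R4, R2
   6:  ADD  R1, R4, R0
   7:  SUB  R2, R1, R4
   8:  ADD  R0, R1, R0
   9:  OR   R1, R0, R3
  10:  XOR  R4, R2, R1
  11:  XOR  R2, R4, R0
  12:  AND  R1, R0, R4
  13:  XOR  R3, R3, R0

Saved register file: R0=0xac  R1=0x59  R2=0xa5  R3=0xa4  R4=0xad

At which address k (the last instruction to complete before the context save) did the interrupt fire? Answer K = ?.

K = 6

after  0: R0=0x08 R1=0x18 R2=0x23 R3=0xa4 R4=0xad  N=0 Z=0
after  1: R0=0xac R1=0x18 R2=0x23 R3=0xa4 R4=0xad  N=1 Z=0
after  2: R0=0xac R1=0x18 R2=0xaf R3=0xa4 R4=0xad  N=1 Z=0
after  3: R0=0xac R1=0x51 R2=0xaf R3=0xa4 R4=0xad  N=0 Z=0
after  4: R0=0xac R1=0x51 R2=0xf5 R3=0xa4 R4=0xad  N=1 Z=0
after  5: R0=0xac R1=0x51 R2=0xa5 R3=0xa4 R4=0xad  N=1 Z=0
after  6: R0=0xac R1=0x59 R2=0xa5 R3=0xa4 R4=0xad  N=0 Z=0
-- IRQ taken; context saved, return-PC = 7 --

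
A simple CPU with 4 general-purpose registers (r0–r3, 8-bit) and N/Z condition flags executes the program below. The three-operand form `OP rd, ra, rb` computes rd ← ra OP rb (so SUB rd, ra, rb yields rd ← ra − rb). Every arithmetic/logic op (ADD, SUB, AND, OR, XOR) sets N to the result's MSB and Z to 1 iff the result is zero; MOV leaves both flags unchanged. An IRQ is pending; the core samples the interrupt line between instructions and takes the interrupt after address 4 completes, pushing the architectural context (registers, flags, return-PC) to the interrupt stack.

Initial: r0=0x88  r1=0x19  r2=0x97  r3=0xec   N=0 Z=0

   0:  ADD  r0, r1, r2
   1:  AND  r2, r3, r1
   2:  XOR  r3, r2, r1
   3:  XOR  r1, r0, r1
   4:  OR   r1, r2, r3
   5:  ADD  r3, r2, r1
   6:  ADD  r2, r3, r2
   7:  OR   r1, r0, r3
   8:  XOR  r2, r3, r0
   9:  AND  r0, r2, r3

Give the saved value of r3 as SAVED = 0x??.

after  0: r0=0xb0 r1=0x19 r2=0x97 r3=0xec  N=1 Z=0
after  1: r0=0xb0 r1=0x19 r2=0x08 r3=0xec  N=0 Z=0
after  2: r0=0xb0 r1=0x19 r2=0x08 r3=0x11  N=0 Z=0
after  3: r0=0xb0 r1=0xa9 r2=0x08 r3=0x11  N=1 Z=0
after  4: r0=0xb0 r1=0x19 r2=0x08 r3=0x11  N=0 Z=0
-- IRQ taken; context saved, return-PC = 5 --

SAVED = 0x11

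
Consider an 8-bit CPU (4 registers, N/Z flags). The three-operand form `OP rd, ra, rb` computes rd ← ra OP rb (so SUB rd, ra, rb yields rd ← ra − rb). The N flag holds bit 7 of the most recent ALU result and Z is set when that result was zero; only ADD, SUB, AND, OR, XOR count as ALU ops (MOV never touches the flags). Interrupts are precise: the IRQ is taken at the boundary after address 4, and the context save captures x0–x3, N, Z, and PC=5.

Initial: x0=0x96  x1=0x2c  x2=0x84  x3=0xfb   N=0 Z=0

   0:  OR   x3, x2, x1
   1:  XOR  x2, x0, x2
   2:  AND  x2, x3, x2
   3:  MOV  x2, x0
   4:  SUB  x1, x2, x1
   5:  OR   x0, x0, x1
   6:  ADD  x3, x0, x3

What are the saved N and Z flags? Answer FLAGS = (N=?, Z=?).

after  0: x0=0x96 x1=0x2c x2=0x84 x3=0xac  N=1 Z=0
after  1: x0=0x96 x1=0x2c x2=0x12 x3=0xac  N=0 Z=0
after  2: x0=0x96 x1=0x2c x2=0x00 x3=0xac  N=0 Z=1
after  3: x0=0x96 x1=0x2c x2=0x96 x3=0xac  N=0 Z=1
after  4: x0=0x96 x1=0x6a x2=0x96 x3=0xac  N=0 Z=0
-- IRQ taken; context saved, return-PC = 5 --

FLAGS = (N=0, Z=0)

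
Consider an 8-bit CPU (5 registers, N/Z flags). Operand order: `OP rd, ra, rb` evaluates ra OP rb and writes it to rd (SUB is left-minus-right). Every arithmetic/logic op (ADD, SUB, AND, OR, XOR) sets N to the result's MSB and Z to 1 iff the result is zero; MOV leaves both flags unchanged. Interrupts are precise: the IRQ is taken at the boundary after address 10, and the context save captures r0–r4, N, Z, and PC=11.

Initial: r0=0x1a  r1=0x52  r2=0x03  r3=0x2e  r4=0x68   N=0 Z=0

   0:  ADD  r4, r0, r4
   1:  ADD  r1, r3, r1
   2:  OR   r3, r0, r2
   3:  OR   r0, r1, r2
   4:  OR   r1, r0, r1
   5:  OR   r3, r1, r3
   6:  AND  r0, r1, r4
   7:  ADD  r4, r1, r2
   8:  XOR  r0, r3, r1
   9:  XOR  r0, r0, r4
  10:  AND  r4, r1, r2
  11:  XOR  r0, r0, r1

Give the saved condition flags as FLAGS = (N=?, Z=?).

FLAGS = (N=0, Z=0)

after  0: r0=0x1a r1=0x52 r2=0x03 r3=0x2e r4=0x82  N=1 Z=0
after  1: r0=0x1a r1=0x80 r2=0x03 r3=0x2e r4=0x82  N=1 Z=0
after  2: r0=0x1a r1=0x80 r2=0x03 r3=0x1b r4=0x82  N=0 Z=0
after  3: r0=0x83 r1=0x80 r2=0x03 r3=0x1b r4=0x82  N=1 Z=0
after  4: r0=0x83 r1=0x83 r2=0x03 r3=0x1b r4=0x82  N=1 Z=0
after  5: r0=0x83 r1=0x83 r2=0x03 r3=0x9b r4=0x82  N=1 Z=0
after  6: r0=0x82 r1=0x83 r2=0x03 r3=0x9b r4=0x82  N=1 Z=0
after  7: r0=0x82 r1=0x83 r2=0x03 r3=0x9b r4=0x86  N=1 Z=0
after  8: r0=0x18 r1=0x83 r2=0x03 r3=0x9b r4=0x86  N=0 Z=0
after  9: r0=0x9e r1=0x83 r2=0x03 r3=0x9b r4=0x86  N=1 Z=0
after 10: r0=0x9e r1=0x83 r2=0x03 r3=0x9b r4=0x03  N=0 Z=0
-- IRQ taken; context saved, return-PC = 11 --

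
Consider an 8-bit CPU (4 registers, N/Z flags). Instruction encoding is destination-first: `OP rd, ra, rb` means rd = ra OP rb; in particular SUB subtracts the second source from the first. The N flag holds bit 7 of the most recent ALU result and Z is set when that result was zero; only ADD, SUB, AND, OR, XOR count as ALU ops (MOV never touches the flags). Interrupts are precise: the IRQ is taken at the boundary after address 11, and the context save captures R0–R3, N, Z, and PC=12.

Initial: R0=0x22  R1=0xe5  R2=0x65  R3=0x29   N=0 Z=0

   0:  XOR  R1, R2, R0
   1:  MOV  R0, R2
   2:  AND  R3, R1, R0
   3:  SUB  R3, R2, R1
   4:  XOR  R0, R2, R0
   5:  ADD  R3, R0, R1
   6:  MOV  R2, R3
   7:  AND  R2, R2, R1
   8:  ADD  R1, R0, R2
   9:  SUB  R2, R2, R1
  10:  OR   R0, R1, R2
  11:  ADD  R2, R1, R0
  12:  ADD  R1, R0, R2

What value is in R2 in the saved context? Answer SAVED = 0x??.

after  0: R0=0x22 R1=0x47 R2=0x65 R3=0x29  N=0 Z=0
after  1: R0=0x65 R1=0x47 R2=0x65 R3=0x29  N=0 Z=0
after  2: R0=0x65 R1=0x47 R2=0x65 R3=0x45  N=0 Z=0
after  3: R0=0x65 R1=0x47 R2=0x65 R3=0x1e  N=0 Z=0
after  4: R0=0x00 R1=0x47 R2=0x65 R3=0x1e  N=0 Z=1
after  5: R0=0x00 R1=0x47 R2=0x65 R3=0x47  N=0 Z=0
after  6: R0=0x00 R1=0x47 R2=0x47 R3=0x47  N=0 Z=0
after  7: R0=0x00 R1=0x47 R2=0x47 R3=0x47  N=0 Z=0
after  8: R0=0x00 R1=0x47 R2=0x47 R3=0x47  N=0 Z=0
after  9: R0=0x00 R1=0x47 R2=0x00 R3=0x47  N=0 Z=1
after 10: R0=0x47 R1=0x47 R2=0x00 R3=0x47  N=0 Z=0
after 11: R0=0x47 R1=0x47 R2=0x8e R3=0x47  N=1 Z=0
-- IRQ taken; context saved, return-PC = 12 --

SAVED = 0x8e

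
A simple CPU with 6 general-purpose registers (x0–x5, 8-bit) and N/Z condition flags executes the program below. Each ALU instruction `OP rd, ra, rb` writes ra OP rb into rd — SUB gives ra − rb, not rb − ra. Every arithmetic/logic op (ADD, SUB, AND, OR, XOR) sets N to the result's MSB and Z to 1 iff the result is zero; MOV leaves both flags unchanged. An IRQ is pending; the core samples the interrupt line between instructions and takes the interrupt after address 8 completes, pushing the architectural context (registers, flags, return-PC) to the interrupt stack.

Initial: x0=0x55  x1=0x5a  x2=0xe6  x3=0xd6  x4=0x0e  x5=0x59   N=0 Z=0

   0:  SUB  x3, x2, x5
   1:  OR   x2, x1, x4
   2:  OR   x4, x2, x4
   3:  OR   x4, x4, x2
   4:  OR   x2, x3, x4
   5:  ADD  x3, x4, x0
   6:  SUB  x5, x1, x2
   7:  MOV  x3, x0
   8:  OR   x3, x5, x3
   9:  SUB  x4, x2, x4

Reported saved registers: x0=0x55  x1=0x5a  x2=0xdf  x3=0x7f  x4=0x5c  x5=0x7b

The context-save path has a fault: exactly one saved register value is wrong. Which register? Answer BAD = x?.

after  0: x0=0x55 x1=0x5a x2=0xe6 x3=0x8d x4=0x0e x5=0x59  N=1 Z=0
after  1: x0=0x55 x1=0x5a x2=0x5e x3=0x8d x4=0x0e x5=0x59  N=0 Z=0
after  2: x0=0x55 x1=0x5a x2=0x5e x3=0x8d x4=0x5e x5=0x59  N=0 Z=0
after  3: x0=0x55 x1=0x5a x2=0x5e x3=0x8d x4=0x5e x5=0x59  N=0 Z=0
after  4: x0=0x55 x1=0x5a x2=0xdf x3=0x8d x4=0x5e x5=0x59  N=1 Z=0
after  5: x0=0x55 x1=0x5a x2=0xdf x3=0xb3 x4=0x5e x5=0x59  N=1 Z=0
after  6: x0=0x55 x1=0x5a x2=0xdf x3=0xb3 x4=0x5e x5=0x7b  N=0 Z=0
after  7: x0=0x55 x1=0x5a x2=0xdf x3=0x55 x4=0x5e x5=0x7b  N=0 Z=0
after  8: x0=0x55 x1=0x5a x2=0xdf x3=0x7f x4=0x5e x5=0x7b  N=0 Z=0
-- IRQ taken; context saved, return-PC = 9 --
mismatch: x4: reported 0x5c vs actual 0x5e

BAD = x4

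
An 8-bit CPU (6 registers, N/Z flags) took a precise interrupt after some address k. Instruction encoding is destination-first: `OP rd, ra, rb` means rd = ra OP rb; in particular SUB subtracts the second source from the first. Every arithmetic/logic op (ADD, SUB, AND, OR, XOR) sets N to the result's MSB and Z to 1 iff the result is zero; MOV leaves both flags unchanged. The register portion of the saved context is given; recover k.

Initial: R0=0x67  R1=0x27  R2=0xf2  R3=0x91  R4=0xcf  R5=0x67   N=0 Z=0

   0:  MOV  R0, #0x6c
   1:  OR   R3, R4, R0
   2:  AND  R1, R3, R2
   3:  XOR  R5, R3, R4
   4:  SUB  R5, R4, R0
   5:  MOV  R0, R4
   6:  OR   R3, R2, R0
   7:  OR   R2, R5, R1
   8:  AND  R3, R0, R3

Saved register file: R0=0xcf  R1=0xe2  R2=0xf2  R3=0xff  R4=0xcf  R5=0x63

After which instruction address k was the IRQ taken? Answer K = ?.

K = 6

after  0: R0=0x6c R1=0x27 R2=0xf2 R3=0x91 R4=0xcf R5=0x67  N=0 Z=0
after  1: R0=0x6c R1=0x27 R2=0xf2 R3=0xef R4=0xcf R5=0x67  N=1 Z=0
after  2: R0=0x6c R1=0xe2 R2=0xf2 R3=0xef R4=0xcf R5=0x67  N=1 Z=0
after  3: R0=0x6c R1=0xe2 R2=0xf2 R3=0xef R4=0xcf R5=0x20  N=0 Z=0
after  4: R0=0x6c R1=0xe2 R2=0xf2 R3=0xef R4=0xcf R5=0x63  N=0 Z=0
after  5: R0=0xcf R1=0xe2 R2=0xf2 R3=0xef R4=0xcf R5=0x63  N=0 Z=0
after  6: R0=0xcf R1=0xe2 R2=0xf2 R3=0xff R4=0xcf R5=0x63  N=1 Z=0
-- IRQ taken; context saved, return-PC = 7 --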